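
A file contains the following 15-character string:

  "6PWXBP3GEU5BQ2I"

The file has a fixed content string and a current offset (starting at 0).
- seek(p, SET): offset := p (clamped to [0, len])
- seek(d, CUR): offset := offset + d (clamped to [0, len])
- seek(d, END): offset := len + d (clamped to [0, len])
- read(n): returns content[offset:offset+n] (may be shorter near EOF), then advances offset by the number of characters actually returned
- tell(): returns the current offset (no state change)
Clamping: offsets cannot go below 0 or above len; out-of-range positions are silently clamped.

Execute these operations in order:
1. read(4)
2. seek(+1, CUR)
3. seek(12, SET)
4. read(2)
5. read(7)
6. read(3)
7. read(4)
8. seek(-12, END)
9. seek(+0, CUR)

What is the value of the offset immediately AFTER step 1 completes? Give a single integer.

After 1 (read(4)): returned '6PWX', offset=4

Answer: 4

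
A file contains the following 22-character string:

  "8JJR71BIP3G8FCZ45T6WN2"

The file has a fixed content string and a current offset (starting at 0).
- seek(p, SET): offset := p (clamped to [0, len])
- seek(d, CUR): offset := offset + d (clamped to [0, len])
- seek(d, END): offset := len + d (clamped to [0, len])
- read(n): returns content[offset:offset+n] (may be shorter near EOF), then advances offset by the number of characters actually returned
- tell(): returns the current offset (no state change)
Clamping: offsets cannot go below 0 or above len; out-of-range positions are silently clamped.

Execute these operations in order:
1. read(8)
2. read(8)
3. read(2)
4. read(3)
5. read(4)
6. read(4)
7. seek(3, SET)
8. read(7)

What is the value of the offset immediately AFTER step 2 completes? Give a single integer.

After 1 (read(8)): returned '8JJR71BI', offset=8
After 2 (read(8)): returned 'P3G8FCZ4', offset=16

Answer: 16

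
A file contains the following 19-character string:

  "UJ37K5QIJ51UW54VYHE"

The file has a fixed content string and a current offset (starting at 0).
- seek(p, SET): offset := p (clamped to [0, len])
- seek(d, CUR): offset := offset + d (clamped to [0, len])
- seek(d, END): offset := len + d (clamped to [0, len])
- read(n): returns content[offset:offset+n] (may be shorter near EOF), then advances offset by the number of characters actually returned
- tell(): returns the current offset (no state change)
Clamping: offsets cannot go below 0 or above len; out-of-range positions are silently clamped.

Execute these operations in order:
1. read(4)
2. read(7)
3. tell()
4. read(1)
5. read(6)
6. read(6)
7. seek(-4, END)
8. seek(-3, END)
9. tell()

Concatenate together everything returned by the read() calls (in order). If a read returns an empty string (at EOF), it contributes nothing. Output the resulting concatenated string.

After 1 (read(4)): returned 'UJ37', offset=4
After 2 (read(7)): returned 'K5QIJ51', offset=11
After 3 (tell()): offset=11
After 4 (read(1)): returned 'U', offset=12
After 5 (read(6)): returned 'W54VYH', offset=18
After 6 (read(6)): returned 'E', offset=19
After 7 (seek(-4, END)): offset=15
After 8 (seek(-3, END)): offset=16
After 9 (tell()): offset=16

Answer: UJ37K5QIJ51UW54VYHE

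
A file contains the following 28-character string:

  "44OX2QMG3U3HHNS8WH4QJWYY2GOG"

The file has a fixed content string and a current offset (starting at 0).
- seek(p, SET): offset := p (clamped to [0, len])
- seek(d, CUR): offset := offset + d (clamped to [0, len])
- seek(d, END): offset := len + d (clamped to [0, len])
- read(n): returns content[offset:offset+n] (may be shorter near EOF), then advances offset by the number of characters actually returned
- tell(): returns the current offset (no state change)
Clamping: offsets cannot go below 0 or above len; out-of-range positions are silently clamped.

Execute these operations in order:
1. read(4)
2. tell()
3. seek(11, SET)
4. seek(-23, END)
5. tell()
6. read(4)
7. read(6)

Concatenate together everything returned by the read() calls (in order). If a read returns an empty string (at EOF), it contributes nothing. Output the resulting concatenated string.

Answer: 44OXQMG3U3HHNS

Derivation:
After 1 (read(4)): returned '44OX', offset=4
After 2 (tell()): offset=4
After 3 (seek(11, SET)): offset=11
After 4 (seek(-23, END)): offset=5
After 5 (tell()): offset=5
After 6 (read(4)): returned 'QMG3', offset=9
After 7 (read(6)): returned 'U3HHNS', offset=15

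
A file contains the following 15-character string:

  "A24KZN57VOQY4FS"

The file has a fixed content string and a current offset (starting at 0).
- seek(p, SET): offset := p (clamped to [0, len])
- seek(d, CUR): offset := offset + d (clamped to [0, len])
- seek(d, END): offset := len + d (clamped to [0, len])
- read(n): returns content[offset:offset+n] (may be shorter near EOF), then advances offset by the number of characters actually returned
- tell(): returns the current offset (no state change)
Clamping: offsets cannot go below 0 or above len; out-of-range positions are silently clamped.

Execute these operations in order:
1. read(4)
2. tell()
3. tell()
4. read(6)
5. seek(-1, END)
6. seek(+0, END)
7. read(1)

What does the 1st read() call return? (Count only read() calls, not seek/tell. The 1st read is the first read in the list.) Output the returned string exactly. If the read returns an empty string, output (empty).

After 1 (read(4)): returned 'A24K', offset=4
After 2 (tell()): offset=4
After 3 (tell()): offset=4
After 4 (read(6)): returned 'ZN57VO', offset=10
After 5 (seek(-1, END)): offset=14
After 6 (seek(+0, END)): offset=15
After 7 (read(1)): returned '', offset=15

Answer: A24K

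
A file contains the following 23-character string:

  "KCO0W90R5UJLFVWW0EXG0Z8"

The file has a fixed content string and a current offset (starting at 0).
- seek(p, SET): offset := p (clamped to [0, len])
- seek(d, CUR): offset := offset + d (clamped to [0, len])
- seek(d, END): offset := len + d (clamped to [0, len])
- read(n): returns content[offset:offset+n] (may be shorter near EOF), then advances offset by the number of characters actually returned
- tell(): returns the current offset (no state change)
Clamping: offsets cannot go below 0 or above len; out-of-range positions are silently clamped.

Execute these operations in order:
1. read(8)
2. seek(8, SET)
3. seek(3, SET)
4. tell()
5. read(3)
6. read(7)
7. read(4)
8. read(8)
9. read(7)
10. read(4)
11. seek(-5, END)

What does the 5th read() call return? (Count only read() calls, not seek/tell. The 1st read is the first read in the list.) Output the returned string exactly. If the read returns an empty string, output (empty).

After 1 (read(8)): returned 'KCO0W90R', offset=8
After 2 (seek(8, SET)): offset=8
After 3 (seek(3, SET)): offset=3
After 4 (tell()): offset=3
After 5 (read(3)): returned '0W9', offset=6
After 6 (read(7)): returned '0R5UJLF', offset=13
After 7 (read(4)): returned 'VWW0', offset=17
After 8 (read(8)): returned 'EXG0Z8', offset=23
After 9 (read(7)): returned '', offset=23
After 10 (read(4)): returned '', offset=23
After 11 (seek(-5, END)): offset=18

Answer: EXG0Z8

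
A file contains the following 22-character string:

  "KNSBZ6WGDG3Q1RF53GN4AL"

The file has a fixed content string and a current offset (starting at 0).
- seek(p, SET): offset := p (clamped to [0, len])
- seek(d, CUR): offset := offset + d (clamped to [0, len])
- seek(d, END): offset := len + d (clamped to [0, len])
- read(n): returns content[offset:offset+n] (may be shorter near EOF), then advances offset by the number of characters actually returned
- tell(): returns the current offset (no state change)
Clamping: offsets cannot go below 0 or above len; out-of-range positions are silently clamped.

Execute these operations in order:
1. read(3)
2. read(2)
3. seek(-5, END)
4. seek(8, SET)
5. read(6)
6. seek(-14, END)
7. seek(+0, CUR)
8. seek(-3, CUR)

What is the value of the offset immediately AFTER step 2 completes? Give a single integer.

Answer: 5

Derivation:
After 1 (read(3)): returned 'KNS', offset=3
After 2 (read(2)): returned 'BZ', offset=5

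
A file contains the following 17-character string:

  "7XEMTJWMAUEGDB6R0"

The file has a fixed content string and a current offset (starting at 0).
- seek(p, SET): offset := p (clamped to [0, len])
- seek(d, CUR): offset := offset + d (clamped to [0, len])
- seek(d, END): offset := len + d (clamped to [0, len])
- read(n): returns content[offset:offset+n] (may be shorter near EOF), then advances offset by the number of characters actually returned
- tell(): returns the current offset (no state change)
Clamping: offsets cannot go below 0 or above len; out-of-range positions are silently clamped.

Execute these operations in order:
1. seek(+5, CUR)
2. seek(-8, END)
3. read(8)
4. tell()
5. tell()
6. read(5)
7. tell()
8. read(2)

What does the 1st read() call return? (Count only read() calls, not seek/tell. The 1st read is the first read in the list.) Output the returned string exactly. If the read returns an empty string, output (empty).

Answer: UEGDB6R0

Derivation:
After 1 (seek(+5, CUR)): offset=5
After 2 (seek(-8, END)): offset=9
After 3 (read(8)): returned 'UEGDB6R0', offset=17
After 4 (tell()): offset=17
After 5 (tell()): offset=17
After 6 (read(5)): returned '', offset=17
After 7 (tell()): offset=17
After 8 (read(2)): returned '', offset=17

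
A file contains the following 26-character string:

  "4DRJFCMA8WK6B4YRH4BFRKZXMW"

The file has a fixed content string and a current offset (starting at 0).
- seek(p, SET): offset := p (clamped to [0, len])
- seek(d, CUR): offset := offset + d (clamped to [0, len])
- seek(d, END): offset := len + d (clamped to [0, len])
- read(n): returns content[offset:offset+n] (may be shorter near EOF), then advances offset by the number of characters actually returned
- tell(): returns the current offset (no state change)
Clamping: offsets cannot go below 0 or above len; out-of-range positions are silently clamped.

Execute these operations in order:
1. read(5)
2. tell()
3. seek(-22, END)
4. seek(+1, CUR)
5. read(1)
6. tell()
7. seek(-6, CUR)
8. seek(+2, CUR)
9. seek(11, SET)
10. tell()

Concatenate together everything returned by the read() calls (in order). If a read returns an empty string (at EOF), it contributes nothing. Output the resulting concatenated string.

After 1 (read(5)): returned '4DRJF', offset=5
After 2 (tell()): offset=5
After 3 (seek(-22, END)): offset=4
After 4 (seek(+1, CUR)): offset=5
After 5 (read(1)): returned 'C', offset=6
After 6 (tell()): offset=6
After 7 (seek(-6, CUR)): offset=0
After 8 (seek(+2, CUR)): offset=2
After 9 (seek(11, SET)): offset=11
After 10 (tell()): offset=11

Answer: 4DRJFC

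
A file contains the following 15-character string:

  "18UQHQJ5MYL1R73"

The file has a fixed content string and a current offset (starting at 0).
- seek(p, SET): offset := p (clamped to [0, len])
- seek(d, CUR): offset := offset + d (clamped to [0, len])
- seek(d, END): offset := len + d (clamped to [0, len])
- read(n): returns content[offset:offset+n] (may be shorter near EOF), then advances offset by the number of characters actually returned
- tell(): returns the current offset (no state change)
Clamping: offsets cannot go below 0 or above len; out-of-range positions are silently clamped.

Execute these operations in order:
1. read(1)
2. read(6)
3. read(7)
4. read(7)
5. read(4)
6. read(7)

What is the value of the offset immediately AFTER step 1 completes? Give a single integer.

After 1 (read(1)): returned '1', offset=1

Answer: 1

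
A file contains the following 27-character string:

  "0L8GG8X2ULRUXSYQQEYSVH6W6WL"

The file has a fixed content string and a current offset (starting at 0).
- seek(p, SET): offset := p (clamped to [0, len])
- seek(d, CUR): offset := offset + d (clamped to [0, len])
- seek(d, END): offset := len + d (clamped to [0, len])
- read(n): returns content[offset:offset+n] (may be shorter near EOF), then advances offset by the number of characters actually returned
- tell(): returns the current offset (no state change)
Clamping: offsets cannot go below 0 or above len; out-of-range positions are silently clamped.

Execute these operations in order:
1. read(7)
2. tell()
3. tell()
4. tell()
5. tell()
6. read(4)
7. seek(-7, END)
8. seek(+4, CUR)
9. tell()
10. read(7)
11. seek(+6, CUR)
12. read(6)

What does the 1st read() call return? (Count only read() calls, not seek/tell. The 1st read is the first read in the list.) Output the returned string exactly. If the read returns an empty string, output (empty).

Answer: 0L8GG8X

Derivation:
After 1 (read(7)): returned '0L8GG8X', offset=7
After 2 (tell()): offset=7
After 3 (tell()): offset=7
After 4 (tell()): offset=7
After 5 (tell()): offset=7
After 6 (read(4)): returned '2ULR', offset=11
After 7 (seek(-7, END)): offset=20
After 8 (seek(+4, CUR)): offset=24
After 9 (tell()): offset=24
After 10 (read(7)): returned '6WL', offset=27
After 11 (seek(+6, CUR)): offset=27
After 12 (read(6)): returned '', offset=27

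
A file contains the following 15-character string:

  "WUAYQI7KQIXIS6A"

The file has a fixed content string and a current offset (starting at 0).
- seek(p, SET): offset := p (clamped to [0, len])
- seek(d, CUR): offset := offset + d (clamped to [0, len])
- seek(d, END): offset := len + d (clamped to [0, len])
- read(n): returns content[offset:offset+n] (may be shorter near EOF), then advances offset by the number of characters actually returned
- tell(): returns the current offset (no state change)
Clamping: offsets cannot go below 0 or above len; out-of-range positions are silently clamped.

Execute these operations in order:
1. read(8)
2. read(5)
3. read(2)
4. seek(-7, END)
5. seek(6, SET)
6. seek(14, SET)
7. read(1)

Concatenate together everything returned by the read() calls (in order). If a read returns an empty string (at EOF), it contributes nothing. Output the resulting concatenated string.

After 1 (read(8)): returned 'WUAYQI7K', offset=8
After 2 (read(5)): returned 'QIXIS', offset=13
After 3 (read(2)): returned '6A', offset=15
After 4 (seek(-7, END)): offset=8
After 5 (seek(6, SET)): offset=6
After 6 (seek(14, SET)): offset=14
After 7 (read(1)): returned 'A', offset=15

Answer: WUAYQI7KQIXIS6AA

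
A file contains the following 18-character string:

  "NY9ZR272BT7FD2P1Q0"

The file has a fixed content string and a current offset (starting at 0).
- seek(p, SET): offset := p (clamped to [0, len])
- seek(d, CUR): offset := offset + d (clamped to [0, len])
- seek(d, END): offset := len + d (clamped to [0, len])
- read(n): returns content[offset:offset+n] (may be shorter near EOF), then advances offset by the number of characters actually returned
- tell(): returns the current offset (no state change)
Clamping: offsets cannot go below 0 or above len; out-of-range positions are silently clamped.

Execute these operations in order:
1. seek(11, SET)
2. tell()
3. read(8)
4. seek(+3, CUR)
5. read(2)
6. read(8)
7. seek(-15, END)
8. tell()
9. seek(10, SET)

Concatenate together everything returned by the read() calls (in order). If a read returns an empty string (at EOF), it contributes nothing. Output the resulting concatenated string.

Answer: FD2P1Q0

Derivation:
After 1 (seek(11, SET)): offset=11
After 2 (tell()): offset=11
After 3 (read(8)): returned 'FD2P1Q0', offset=18
After 4 (seek(+3, CUR)): offset=18
After 5 (read(2)): returned '', offset=18
After 6 (read(8)): returned '', offset=18
After 7 (seek(-15, END)): offset=3
After 8 (tell()): offset=3
After 9 (seek(10, SET)): offset=10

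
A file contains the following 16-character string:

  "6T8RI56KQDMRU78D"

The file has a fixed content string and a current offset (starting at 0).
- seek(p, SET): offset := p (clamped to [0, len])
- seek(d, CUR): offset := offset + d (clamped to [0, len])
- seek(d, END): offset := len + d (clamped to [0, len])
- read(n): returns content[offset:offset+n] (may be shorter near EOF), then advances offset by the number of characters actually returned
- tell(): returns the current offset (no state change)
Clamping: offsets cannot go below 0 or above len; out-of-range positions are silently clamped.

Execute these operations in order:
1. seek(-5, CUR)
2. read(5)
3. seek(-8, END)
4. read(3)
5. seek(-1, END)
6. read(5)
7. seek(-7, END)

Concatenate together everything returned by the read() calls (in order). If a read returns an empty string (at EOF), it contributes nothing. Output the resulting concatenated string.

Answer: 6T8RIQDMD

Derivation:
After 1 (seek(-5, CUR)): offset=0
After 2 (read(5)): returned '6T8RI', offset=5
After 3 (seek(-8, END)): offset=8
After 4 (read(3)): returned 'QDM', offset=11
After 5 (seek(-1, END)): offset=15
After 6 (read(5)): returned 'D', offset=16
After 7 (seek(-7, END)): offset=9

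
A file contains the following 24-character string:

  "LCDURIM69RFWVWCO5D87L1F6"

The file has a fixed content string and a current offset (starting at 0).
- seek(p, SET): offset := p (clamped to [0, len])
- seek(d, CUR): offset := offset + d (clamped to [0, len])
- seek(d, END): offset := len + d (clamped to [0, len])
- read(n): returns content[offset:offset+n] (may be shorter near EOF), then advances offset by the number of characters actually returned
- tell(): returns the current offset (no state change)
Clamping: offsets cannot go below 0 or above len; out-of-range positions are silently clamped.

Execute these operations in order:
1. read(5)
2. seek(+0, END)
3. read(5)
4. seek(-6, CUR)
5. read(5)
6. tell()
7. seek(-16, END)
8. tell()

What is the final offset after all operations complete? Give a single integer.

After 1 (read(5)): returned 'LCDUR', offset=5
After 2 (seek(+0, END)): offset=24
After 3 (read(5)): returned '', offset=24
After 4 (seek(-6, CUR)): offset=18
After 5 (read(5)): returned '87L1F', offset=23
After 6 (tell()): offset=23
After 7 (seek(-16, END)): offset=8
After 8 (tell()): offset=8

Answer: 8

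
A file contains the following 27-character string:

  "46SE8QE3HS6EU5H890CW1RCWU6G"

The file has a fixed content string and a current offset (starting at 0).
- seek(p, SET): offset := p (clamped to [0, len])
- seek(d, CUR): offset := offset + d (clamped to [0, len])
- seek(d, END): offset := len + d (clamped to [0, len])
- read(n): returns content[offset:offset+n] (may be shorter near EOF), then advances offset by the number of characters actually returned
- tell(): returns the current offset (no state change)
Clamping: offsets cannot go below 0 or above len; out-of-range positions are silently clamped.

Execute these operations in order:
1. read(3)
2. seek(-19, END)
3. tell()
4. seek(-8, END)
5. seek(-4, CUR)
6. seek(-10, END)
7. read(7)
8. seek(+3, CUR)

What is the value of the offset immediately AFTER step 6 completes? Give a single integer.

After 1 (read(3)): returned '46S', offset=3
After 2 (seek(-19, END)): offset=8
After 3 (tell()): offset=8
After 4 (seek(-8, END)): offset=19
After 5 (seek(-4, CUR)): offset=15
After 6 (seek(-10, END)): offset=17

Answer: 17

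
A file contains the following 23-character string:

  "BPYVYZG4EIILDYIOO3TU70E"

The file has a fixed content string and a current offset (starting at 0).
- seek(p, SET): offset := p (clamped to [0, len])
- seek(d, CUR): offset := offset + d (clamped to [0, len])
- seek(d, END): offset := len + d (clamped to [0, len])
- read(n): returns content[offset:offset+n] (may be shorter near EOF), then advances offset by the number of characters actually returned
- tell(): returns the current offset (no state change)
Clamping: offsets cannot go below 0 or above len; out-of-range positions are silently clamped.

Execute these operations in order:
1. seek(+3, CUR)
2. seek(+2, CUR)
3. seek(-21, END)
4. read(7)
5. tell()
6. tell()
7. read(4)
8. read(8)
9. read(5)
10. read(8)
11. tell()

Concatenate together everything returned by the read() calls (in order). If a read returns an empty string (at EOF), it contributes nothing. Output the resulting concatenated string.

After 1 (seek(+3, CUR)): offset=3
After 2 (seek(+2, CUR)): offset=5
After 3 (seek(-21, END)): offset=2
After 4 (read(7)): returned 'YVYZG4E', offset=9
After 5 (tell()): offset=9
After 6 (tell()): offset=9
After 7 (read(4)): returned 'IILD', offset=13
After 8 (read(8)): returned 'YIOO3TU7', offset=21
After 9 (read(5)): returned '0E', offset=23
After 10 (read(8)): returned '', offset=23
After 11 (tell()): offset=23

Answer: YVYZG4EIILDYIOO3TU70E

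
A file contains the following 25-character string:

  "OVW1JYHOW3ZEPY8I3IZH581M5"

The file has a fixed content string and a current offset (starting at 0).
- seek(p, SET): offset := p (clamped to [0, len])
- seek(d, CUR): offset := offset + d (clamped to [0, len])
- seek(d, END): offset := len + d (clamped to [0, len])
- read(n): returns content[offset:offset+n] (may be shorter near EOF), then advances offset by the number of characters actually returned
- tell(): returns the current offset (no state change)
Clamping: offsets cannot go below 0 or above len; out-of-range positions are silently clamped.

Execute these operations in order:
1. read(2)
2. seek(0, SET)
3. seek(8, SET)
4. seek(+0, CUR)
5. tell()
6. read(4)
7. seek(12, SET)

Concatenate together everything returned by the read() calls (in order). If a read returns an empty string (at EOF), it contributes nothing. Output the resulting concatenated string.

Answer: OVW3ZE

Derivation:
After 1 (read(2)): returned 'OV', offset=2
After 2 (seek(0, SET)): offset=0
After 3 (seek(8, SET)): offset=8
After 4 (seek(+0, CUR)): offset=8
After 5 (tell()): offset=8
After 6 (read(4)): returned 'W3ZE', offset=12
After 7 (seek(12, SET)): offset=12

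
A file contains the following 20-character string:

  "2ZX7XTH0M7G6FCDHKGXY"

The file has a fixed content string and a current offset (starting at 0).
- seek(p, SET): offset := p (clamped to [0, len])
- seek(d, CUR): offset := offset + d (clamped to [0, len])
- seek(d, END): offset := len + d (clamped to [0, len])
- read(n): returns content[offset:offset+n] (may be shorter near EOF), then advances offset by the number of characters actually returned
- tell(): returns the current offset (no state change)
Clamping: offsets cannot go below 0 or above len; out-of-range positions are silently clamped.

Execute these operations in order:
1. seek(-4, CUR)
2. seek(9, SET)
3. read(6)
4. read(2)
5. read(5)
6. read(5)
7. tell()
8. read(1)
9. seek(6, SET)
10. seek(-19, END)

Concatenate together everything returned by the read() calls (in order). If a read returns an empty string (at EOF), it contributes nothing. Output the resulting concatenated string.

Answer: 7G6FCDHKGXY

Derivation:
After 1 (seek(-4, CUR)): offset=0
After 2 (seek(9, SET)): offset=9
After 3 (read(6)): returned '7G6FCD', offset=15
After 4 (read(2)): returned 'HK', offset=17
After 5 (read(5)): returned 'GXY', offset=20
After 6 (read(5)): returned '', offset=20
After 7 (tell()): offset=20
After 8 (read(1)): returned '', offset=20
After 9 (seek(6, SET)): offset=6
After 10 (seek(-19, END)): offset=1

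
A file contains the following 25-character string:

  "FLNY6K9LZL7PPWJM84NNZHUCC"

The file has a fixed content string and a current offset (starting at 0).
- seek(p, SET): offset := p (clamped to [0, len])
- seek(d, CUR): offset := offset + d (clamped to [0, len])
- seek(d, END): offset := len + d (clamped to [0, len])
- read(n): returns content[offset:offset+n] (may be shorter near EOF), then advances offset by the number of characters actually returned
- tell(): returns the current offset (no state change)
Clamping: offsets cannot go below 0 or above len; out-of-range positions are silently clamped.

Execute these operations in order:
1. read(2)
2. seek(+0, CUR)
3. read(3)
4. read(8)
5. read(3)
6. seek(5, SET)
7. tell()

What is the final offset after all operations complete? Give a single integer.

Answer: 5

Derivation:
After 1 (read(2)): returned 'FL', offset=2
After 2 (seek(+0, CUR)): offset=2
After 3 (read(3)): returned 'NY6', offset=5
After 4 (read(8)): returned 'K9LZL7PP', offset=13
After 5 (read(3)): returned 'WJM', offset=16
After 6 (seek(5, SET)): offset=5
After 7 (tell()): offset=5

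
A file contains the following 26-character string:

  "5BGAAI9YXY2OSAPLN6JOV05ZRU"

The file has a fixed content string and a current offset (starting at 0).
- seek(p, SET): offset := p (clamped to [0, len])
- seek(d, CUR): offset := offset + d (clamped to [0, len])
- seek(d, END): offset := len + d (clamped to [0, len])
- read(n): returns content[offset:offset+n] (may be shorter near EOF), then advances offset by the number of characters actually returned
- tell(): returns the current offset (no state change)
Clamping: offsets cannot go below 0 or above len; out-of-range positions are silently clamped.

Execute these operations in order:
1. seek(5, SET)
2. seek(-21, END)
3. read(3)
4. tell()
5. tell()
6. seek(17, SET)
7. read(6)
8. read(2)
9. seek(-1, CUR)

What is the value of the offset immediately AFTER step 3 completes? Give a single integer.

Answer: 8

Derivation:
After 1 (seek(5, SET)): offset=5
After 2 (seek(-21, END)): offset=5
After 3 (read(3)): returned 'I9Y', offset=8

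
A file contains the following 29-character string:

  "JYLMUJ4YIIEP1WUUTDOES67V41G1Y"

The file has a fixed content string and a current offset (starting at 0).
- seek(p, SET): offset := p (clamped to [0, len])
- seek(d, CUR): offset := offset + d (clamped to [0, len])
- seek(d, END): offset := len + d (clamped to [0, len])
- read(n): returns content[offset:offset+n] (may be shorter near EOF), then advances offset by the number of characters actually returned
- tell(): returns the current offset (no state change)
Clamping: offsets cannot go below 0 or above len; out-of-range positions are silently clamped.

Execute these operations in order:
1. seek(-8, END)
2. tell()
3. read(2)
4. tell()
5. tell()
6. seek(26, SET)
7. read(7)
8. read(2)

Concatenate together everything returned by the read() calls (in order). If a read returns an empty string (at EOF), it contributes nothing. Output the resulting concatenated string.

After 1 (seek(-8, END)): offset=21
After 2 (tell()): offset=21
After 3 (read(2)): returned '67', offset=23
After 4 (tell()): offset=23
After 5 (tell()): offset=23
After 6 (seek(26, SET)): offset=26
After 7 (read(7)): returned 'G1Y', offset=29
After 8 (read(2)): returned '', offset=29

Answer: 67G1Y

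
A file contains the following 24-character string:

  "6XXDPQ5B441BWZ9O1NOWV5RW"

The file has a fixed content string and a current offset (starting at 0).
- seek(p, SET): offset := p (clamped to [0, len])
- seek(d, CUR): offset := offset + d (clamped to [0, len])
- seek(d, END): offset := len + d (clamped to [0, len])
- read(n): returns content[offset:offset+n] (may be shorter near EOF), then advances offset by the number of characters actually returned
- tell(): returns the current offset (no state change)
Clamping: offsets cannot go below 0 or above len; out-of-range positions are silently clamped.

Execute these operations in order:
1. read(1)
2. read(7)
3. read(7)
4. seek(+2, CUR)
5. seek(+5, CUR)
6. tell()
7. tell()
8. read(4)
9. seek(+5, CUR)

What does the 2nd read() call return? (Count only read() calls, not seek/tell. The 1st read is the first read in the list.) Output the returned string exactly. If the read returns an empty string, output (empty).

Answer: XXDPQ5B

Derivation:
After 1 (read(1)): returned '6', offset=1
After 2 (read(7)): returned 'XXDPQ5B', offset=8
After 3 (read(7)): returned '441BWZ9', offset=15
After 4 (seek(+2, CUR)): offset=17
After 5 (seek(+5, CUR)): offset=22
After 6 (tell()): offset=22
After 7 (tell()): offset=22
After 8 (read(4)): returned 'RW', offset=24
After 9 (seek(+5, CUR)): offset=24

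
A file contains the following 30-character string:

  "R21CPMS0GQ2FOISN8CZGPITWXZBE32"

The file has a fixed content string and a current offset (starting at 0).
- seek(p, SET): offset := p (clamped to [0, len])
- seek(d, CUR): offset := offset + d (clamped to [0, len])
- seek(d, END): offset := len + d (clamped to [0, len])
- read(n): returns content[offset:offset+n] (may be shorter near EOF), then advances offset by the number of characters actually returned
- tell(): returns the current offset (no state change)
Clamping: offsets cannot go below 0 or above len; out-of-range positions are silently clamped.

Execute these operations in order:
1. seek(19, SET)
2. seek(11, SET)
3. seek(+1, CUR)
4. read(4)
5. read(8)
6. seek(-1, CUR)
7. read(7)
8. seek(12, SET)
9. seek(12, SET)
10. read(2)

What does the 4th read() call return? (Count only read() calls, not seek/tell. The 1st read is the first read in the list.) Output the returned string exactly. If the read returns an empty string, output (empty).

After 1 (seek(19, SET)): offset=19
After 2 (seek(11, SET)): offset=11
After 3 (seek(+1, CUR)): offset=12
After 4 (read(4)): returned 'OISN', offset=16
After 5 (read(8)): returned '8CZGPITW', offset=24
After 6 (seek(-1, CUR)): offset=23
After 7 (read(7)): returned 'WXZBE32', offset=30
After 8 (seek(12, SET)): offset=12
After 9 (seek(12, SET)): offset=12
After 10 (read(2)): returned 'OI', offset=14

Answer: OI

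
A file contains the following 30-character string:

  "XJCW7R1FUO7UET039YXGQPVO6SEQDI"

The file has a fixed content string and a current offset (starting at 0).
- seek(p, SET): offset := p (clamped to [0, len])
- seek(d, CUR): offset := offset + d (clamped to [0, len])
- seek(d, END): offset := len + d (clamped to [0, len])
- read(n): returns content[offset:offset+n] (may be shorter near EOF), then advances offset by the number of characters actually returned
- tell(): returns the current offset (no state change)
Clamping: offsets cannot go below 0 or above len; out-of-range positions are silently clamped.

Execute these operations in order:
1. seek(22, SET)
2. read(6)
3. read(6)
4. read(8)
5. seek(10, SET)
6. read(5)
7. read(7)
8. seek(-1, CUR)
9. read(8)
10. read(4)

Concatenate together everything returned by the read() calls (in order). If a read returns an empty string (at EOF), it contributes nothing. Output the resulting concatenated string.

Answer: VO6SEQDI7UET039YXGQPPVO6SEQDI

Derivation:
After 1 (seek(22, SET)): offset=22
After 2 (read(6)): returned 'VO6SEQ', offset=28
After 3 (read(6)): returned 'DI', offset=30
After 4 (read(8)): returned '', offset=30
After 5 (seek(10, SET)): offset=10
After 6 (read(5)): returned '7UET0', offset=15
After 7 (read(7)): returned '39YXGQP', offset=22
After 8 (seek(-1, CUR)): offset=21
After 9 (read(8)): returned 'PVO6SEQD', offset=29
After 10 (read(4)): returned 'I', offset=30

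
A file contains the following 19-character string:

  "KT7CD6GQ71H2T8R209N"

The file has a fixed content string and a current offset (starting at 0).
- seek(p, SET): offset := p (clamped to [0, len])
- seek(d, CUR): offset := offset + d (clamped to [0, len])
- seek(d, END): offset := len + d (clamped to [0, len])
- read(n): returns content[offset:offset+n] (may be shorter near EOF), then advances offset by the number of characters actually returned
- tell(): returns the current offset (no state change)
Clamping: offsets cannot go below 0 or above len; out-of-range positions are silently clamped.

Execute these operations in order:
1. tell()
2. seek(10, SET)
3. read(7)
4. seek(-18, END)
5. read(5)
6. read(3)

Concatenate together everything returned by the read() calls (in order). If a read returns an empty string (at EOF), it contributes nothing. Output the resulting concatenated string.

Answer: H2T8R20T7CD6GQ7

Derivation:
After 1 (tell()): offset=0
After 2 (seek(10, SET)): offset=10
After 3 (read(7)): returned 'H2T8R20', offset=17
After 4 (seek(-18, END)): offset=1
After 5 (read(5)): returned 'T7CD6', offset=6
After 6 (read(3)): returned 'GQ7', offset=9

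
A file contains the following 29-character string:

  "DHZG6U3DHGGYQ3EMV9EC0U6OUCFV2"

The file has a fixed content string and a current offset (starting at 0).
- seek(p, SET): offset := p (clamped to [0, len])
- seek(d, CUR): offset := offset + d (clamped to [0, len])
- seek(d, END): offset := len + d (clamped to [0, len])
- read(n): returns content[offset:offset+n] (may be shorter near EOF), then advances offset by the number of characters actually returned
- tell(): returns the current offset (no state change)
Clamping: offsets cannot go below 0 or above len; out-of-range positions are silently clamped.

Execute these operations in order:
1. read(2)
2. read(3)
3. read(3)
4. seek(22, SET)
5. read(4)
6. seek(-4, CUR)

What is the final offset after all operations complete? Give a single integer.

Answer: 22

Derivation:
After 1 (read(2)): returned 'DH', offset=2
After 2 (read(3)): returned 'ZG6', offset=5
After 3 (read(3)): returned 'U3D', offset=8
After 4 (seek(22, SET)): offset=22
After 5 (read(4)): returned '6OUC', offset=26
After 6 (seek(-4, CUR)): offset=22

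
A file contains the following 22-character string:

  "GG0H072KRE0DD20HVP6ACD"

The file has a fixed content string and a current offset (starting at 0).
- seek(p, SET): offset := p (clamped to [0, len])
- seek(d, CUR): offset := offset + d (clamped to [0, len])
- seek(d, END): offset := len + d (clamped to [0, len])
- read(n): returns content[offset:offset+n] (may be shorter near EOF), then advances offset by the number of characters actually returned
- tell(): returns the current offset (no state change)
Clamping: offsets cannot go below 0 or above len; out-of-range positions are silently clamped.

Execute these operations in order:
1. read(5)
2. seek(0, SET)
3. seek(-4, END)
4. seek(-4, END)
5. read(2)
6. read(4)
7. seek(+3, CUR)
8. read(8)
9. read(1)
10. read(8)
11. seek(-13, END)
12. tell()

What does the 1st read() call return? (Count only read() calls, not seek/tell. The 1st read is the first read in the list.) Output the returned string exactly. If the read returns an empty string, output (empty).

Answer: GG0H0

Derivation:
After 1 (read(5)): returned 'GG0H0', offset=5
After 2 (seek(0, SET)): offset=0
After 3 (seek(-4, END)): offset=18
After 4 (seek(-4, END)): offset=18
After 5 (read(2)): returned '6A', offset=20
After 6 (read(4)): returned 'CD', offset=22
After 7 (seek(+3, CUR)): offset=22
After 8 (read(8)): returned '', offset=22
After 9 (read(1)): returned '', offset=22
After 10 (read(8)): returned '', offset=22
After 11 (seek(-13, END)): offset=9
After 12 (tell()): offset=9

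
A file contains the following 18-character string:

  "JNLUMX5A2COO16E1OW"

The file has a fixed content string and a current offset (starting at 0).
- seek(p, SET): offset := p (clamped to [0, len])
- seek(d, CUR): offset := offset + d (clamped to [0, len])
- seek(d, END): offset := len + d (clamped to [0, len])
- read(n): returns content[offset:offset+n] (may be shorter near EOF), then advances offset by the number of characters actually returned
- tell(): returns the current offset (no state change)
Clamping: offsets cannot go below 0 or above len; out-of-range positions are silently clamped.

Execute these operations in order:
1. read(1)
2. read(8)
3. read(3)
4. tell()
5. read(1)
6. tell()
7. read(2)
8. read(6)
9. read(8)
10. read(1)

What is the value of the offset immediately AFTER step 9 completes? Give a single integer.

After 1 (read(1)): returned 'J', offset=1
After 2 (read(8)): returned 'NLUMX5A2', offset=9
After 3 (read(3)): returned 'COO', offset=12
After 4 (tell()): offset=12
After 5 (read(1)): returned '1', offset=13
After 6 (tell()): offset=13
After 7 (read(2)): returned '6E', offset=15
After 8 (read(6)): returned '1OW', offset=18
After 9 (read(8)): returned '', offset=18

Answer: 18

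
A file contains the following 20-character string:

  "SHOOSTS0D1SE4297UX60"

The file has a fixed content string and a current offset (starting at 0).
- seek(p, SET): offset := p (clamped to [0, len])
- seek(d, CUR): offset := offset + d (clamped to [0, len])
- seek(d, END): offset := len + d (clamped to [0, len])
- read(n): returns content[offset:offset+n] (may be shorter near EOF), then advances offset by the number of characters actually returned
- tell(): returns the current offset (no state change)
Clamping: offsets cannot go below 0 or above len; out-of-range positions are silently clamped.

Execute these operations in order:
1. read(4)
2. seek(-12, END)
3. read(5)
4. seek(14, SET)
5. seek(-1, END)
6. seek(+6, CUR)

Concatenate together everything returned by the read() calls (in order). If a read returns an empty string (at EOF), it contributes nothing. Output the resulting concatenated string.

After 1 (read(4)): returned 'SHOO', offset=4
After 2 (seek(-12, END)): offset=8
After 3 (read(5)): returned 'D1SE4', offset=13
After 4 (seek(14, SET)): offset=14
After 5 (seek(-1, END)): offset=19
After 6 (seek(+6, CUR)): offset=20

Answer: SHOOD1SE4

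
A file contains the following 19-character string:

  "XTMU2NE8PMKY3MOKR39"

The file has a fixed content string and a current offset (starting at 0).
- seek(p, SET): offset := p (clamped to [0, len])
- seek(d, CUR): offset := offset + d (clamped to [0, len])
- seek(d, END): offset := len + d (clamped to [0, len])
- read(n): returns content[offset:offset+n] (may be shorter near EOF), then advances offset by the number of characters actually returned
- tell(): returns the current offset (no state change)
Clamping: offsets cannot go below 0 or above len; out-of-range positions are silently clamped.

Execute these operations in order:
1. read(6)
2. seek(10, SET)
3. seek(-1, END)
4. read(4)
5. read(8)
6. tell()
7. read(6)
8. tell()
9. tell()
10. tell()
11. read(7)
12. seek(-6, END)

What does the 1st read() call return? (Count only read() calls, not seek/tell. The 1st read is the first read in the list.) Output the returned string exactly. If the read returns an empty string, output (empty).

Answer: XTMU2N

Derivation:
After 1 (read(6)): returned 'XTMU2N', offset=6
After 2 (seek(10, SET)): offset=10
After 3 (seek(-1, END)): offset=18
After 4 (read(4)): returned '9', offset=19
After 5 (read(8)): returned '', offset=19
After 6 (tell()): offset=19
After 7 (read(6)): returned '', offset=19
After 8 (tell()): offset=19
After 9 (tell()): offset=19
After 10 (tell()): offset=19
After 11 (read(7)): returned '', offset=19
After 12 (seek(-6, END)): offset=13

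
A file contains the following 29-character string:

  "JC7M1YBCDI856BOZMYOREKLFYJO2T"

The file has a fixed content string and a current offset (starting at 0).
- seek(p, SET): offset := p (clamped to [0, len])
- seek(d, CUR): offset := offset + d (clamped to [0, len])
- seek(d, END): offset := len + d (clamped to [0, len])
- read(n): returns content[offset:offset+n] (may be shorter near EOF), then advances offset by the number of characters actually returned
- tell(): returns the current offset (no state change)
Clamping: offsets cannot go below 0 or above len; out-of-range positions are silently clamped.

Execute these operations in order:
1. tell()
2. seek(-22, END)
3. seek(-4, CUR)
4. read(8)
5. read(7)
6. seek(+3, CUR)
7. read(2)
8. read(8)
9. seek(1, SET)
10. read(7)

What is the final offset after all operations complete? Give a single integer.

Answer: 8

Derivation:
After 1 (tell()): offset=0
After 2 (seek(-22, END)): offset=7
After 3 (seek(-4, CUR)): offset=3
After 4 (read(8)): returned 'M1YBCDI8', offset=11
After 5 (read(7)): returned '56BOZMY', offset=18
After 6 (seek(+3, CUR)): offset=21
After 7 (read(2)): returned 'KL', offset=23
After 8 (read(8)): returned 'FYJO2T', offset=29
After 9 (seek(1, SET)): offset=1
After 10 (read(7)): returned 'C7M1YBC', offset=8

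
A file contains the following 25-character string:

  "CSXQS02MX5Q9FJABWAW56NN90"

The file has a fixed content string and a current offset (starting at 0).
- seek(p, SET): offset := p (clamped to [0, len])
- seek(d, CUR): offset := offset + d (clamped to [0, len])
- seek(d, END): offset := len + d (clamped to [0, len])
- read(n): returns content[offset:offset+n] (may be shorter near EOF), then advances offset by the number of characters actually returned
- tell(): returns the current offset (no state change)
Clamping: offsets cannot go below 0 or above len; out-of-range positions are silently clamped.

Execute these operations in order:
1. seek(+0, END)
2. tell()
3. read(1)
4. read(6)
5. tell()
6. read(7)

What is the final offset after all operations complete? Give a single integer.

Answer: 25

Derivation:
After 1 (seek(+0, END)): offset=25
After 2 (tell()): offset=25
After 3 (read(1)): returned '', offset=25
After 4 (read(6)): returned '', offset=25
After 5 (tell()): offset=25
After 6 (read(7)): returned '', offset=25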